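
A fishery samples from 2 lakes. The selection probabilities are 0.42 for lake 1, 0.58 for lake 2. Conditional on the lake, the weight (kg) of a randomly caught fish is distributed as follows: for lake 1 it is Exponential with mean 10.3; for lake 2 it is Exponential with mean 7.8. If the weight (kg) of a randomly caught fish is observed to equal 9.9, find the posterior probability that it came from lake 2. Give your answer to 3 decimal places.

Likelihoods f(9.9 | ·): 1: 0.0371308; 2: 0.0360318.
Posterior ∝ prior × likelihood. Numerator for 2: 0.58·0.0360318 = 0.0208984.
Normalizing constant: 0.42·0.0371308 + 0.58·0.0360318 = 0.0364933.
P(2 | observation) = 0.0208984 / 0.0364933 = 0.572664.

0.573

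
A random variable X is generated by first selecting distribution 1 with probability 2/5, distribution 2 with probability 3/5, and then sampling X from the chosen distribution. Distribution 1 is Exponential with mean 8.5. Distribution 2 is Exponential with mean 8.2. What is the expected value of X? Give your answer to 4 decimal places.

8.3200

Component means — 1: 8.5; 2: 8.2.
E[X] = 0.4·8.5 + 0.6·8.2 = 8.32.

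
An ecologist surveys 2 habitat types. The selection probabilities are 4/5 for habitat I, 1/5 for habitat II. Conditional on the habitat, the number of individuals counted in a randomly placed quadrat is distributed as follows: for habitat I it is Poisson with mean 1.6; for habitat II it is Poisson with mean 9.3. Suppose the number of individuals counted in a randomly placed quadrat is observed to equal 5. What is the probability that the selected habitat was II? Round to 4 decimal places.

Likelihoods P(X=5 | ·): I: 0.017642; II: 0.0530023.
Posterior ∝ prior × likelihood. Numerator for II: 0.2·0.0530023 = 0.0106005.
Normalizing constant: 0.8·0.017642 + 0.2·0.0530023 = 0.0247141.
P(II | observation) = 0.0106005 / 0.0247141 = 0.428925.

0.4289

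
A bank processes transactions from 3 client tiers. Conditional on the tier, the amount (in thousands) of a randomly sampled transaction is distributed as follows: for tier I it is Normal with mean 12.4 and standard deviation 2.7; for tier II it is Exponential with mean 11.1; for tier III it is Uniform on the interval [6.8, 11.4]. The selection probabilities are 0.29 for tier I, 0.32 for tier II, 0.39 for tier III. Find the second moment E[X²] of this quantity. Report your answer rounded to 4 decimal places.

158.5425

For each component E[X²] = Var + (mean)², giving I: 161.05; II: 246.42; III: 84.5733.
Overall E[X²] = 0.29·161.05 + 0.32·246.42 + 0.39·84.5733 = 158.542.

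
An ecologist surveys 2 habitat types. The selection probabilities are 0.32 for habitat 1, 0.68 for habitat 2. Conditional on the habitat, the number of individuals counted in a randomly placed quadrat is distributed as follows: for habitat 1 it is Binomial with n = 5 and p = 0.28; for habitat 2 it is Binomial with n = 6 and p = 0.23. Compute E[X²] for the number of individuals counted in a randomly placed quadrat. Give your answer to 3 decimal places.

2.967

For each component E[X²] = Var + (mean)², giving 1: 2.968; 2: 2.967.
Overall E[X²] = 0.32·2.968 + 0.68·2.967 = 2.96732.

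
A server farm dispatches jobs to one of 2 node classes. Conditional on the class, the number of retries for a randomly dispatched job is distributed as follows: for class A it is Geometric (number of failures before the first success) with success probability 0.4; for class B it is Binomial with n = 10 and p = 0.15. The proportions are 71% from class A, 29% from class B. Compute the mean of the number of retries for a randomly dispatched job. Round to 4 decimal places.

1.5000

Component means — A: 1.5; B: 1.5.
E[X] = 0.71·1.5 + 0.29·1.5 = 1.5.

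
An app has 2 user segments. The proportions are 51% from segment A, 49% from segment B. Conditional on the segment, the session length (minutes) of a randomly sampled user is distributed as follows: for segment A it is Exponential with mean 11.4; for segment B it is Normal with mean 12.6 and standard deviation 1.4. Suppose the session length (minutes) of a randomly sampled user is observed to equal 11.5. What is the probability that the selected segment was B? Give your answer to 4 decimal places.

Likelihoods f(11.5 | ·): A: 0.0319883; B: 0.20928.
Posterior ∝ prior × likelihood. Numerator for B: 0.49·0.20928 = 0.102547.
Normalizing constant: 0.51·0.0319883 + 0.49·0.20928 = 0.118861.
P(B | observation) = 0.102547 / 0.118861 = 0.862747.

0.8627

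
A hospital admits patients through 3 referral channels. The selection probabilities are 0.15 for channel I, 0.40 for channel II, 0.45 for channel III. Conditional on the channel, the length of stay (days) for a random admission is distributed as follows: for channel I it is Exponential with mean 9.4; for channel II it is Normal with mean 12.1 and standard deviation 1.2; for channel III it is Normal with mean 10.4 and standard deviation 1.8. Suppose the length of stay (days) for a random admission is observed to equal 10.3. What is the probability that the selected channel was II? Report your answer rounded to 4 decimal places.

Likelihoods f(10.3 | ·): I: 0.0355628; II: 0.107931; III: 0.221293.
Posterior ∝ prior × likelihood. Numerator for II: 0.4·0.107931 = 0.0431725.
Normalizing constant: 0.15·0.0355628 + 0.4·0.107931 + 0.45·0.221293 = 0.148089.
P(II | observation) = 0.0431725 / 0.148089 = 0.291532.

0.2915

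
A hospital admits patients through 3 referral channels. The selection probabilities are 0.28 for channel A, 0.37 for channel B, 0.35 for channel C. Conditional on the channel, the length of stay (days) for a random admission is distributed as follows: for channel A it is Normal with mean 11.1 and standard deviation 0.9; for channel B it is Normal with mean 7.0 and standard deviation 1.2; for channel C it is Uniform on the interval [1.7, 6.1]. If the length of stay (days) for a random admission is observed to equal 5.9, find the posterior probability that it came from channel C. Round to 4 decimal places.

0.4961

Likelihoods f(5.9 | ·): A: 2.49864e-08; B: 0.218406; C: 0.227273.
Posterior ∝ prior × likelihood. Numerator for C: 0.35·0.227273 = 0.0795455.
Normalizing constant: 0.28·2.49864e-08 + 0.37·0.218406 + 0.35·0.227273 = 0.160356.
P(C | observation) = 0.0795455 / 0.160356 = 0.496056.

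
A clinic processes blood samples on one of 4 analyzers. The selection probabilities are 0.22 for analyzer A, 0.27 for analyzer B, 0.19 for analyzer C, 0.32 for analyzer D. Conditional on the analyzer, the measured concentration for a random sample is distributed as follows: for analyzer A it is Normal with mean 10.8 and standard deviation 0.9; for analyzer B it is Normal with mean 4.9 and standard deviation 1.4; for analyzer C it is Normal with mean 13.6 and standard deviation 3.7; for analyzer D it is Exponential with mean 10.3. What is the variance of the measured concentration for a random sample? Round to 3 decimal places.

46.735

Per component, A: μ=10.8, E[X²]=117.45; B: μ=4.9, E[X²]=25.97; C: μ=13.6, E[X²]=198.65; D: μ=10.3, E[X²]=212.18.
E[X] = 0.22·10.8 + 0.27·4.9 + 0.19·13.6 + 0.32·10.3 = 9.579.
E[X²] = 0.22·117.45 + 0.27·25.97 + 0.19·198.65 + 0.32·212.18 = 138.492.
Var(X) = E[X²] − (E[X])² = 138.492 − 91.7572 = 46.7348.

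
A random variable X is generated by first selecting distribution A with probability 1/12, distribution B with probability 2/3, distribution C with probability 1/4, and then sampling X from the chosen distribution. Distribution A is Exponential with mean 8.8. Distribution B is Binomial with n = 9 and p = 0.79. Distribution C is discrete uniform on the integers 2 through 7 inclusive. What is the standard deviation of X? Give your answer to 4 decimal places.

Per component, A: μ=8.8, E[X²]=154.88; B: μ=7.11, E[X²]=52.0452; C: μ=4.5, E[X²]=23.1667.
E[X] = 0.0833333·8.8 + 0.666667·7.11 + 0.25·4.5 = 6.59833.
E[X²] = 0.0833333·154.88 + 0.666667·52.0452 + 0.25·23.1667 = 53.3951.
Var(X) = E[X²] − (E[X])² = 53.3951 − 43.538 = 9.85713.
SD(X) = √9.85713 = 3.13961.

3.1396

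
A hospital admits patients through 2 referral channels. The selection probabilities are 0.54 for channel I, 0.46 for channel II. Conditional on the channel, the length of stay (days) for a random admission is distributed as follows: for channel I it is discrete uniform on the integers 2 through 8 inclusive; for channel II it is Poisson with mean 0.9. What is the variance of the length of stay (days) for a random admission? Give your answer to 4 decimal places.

Per component, I: μ=5, E[X²]=29; II: μ=0.9, E[X²]=1.71.
E[X] = 0.54·5 + 0.46·0.9 = 3.114.
E[X²] = 0.54·29 + 0.46·1.71 = 16.4466.
Var(X) = E[X²] − (E[X])² = 16.4466 − 9.697 = 6.7496.

6.7496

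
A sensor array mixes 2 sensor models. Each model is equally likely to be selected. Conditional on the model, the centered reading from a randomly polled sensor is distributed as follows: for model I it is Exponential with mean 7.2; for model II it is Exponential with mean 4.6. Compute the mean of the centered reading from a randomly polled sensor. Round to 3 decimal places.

5.900

Component means — I: 7.2; II: 4.6.
E[X] = 0.5·7.2 + 0.5·4.6 = 5.9.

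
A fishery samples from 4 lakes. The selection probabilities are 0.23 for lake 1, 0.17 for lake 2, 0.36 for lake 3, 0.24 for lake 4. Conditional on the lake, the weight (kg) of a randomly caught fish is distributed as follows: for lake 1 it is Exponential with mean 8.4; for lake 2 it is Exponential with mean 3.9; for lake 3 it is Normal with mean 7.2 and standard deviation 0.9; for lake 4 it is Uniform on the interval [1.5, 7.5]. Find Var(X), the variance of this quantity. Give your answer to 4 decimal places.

22.8877

Per component, 1: μ=8.4, E[X²]=141.12; 2: μ=3.9, E[X²]=30.42; 3: μ=7.2, E[X²]=52.65; 4: μ=4.5, E[X²]=23.25.
E[X] = 0.23·8.4 + 0.17·3.9 + 0.36·7.2 + 0.24·4.5 = 6.267.
E[X²] = 0.23·141.12 + 0.17·30.42 + 0.36·52.65 + 0.24·23.25 = 62.163.
Var(X) = E[X²] − (E[X])² = 62.163 − 39.2753 = 22.8877.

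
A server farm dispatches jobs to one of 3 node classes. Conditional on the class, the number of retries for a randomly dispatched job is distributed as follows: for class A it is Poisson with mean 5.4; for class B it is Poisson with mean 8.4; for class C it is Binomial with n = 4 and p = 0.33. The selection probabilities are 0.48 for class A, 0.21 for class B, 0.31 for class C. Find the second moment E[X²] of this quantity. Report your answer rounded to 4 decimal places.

For each component E[X²] = Var + (mean)², giving A: 34.56; B: 78.96; C: 2.6268.
Overall E[X²] = 0.48·34.56 + 0.21·78.96 + 0.31·2.6268 = 33.9847.

33.9847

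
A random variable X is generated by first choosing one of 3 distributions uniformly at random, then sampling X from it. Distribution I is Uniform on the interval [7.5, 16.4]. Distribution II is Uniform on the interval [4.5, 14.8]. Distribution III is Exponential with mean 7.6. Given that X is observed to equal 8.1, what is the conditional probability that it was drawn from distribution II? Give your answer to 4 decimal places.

Likelihoods f(8.1 | ·): I: 0.11236; II: 0.0970874; III: 0.0453231.
Posterior ∝ prior × likelihood. Numerator for II: 0.333333·0.0970874 = 0.0323625.
Normalizing constant: 0.333333·0.11236 + 0.333333·0.0970874 + 0.333333·0.0453231 = 0.0849234.
P(II | observation) = 0.0323625 / 0.0849234 = 0.381078.

0.3811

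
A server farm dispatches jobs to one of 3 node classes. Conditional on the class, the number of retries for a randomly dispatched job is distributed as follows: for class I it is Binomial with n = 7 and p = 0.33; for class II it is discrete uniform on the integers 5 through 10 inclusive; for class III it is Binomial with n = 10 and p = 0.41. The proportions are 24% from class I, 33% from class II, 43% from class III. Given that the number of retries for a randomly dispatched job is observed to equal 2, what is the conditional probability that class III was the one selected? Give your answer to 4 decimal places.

Likelihoods P(X=2 | ·): I: 0.30876; II: 0; III: 0.11107.
Posterior ∝ prior × likelihood. Numerator for III: 0.43·0.11107 = 0.0477601.
Normalizing constant: 0.24·0.30876 + 0.33·0 + 0.43·0.11107 = 0.121862.
P(III | observation) = 0.0477601 / 0.121862 = 0.391918.

0.3919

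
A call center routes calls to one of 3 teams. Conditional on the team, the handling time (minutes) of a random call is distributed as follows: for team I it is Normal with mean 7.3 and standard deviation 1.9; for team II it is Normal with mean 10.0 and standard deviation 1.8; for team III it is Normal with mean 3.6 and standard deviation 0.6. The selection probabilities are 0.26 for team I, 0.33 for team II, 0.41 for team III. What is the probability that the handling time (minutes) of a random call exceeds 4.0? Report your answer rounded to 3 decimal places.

Conditional on each team, P(X > 4.0): I: 0.958792; II: 0.999571; III: 0.252493.
By total probability, P(X > 4.0) = 0.26·0.958792 + 0.33·0.999571 + 0.41·0.252493 = 0.682666.

0.683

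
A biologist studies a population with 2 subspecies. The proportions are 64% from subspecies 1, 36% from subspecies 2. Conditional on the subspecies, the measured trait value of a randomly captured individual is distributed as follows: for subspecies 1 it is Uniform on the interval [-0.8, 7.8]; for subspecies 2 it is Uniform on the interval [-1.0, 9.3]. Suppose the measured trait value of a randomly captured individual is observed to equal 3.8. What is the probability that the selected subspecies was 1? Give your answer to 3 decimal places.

Likelihoods f(3.8 | ·): 1: 0.116279; 2: 0.0970874.
Posterior ∝ prior × likelihood. Numerator for 1: 0.64·0.116279 = 0.0744186.
Normalizing constant: 0.64·0.116279 + 0.36·0.0970874 = 0.10937.
P(1 | observation) = 0.0744186 / 0.10937 = 0.680429.

0.680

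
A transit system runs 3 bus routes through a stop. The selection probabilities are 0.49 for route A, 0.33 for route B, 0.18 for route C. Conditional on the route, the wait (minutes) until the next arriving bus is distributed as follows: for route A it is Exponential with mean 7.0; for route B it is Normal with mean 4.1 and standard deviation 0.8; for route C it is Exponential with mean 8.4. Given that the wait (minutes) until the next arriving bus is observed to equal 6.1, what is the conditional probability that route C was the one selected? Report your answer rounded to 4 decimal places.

Likelihoods f(6.1 | ·): A: 0.0597648; B: 0.0219104; C: 0.0575891.
Posterior ∝ prior × likelihood. Numerator for C: 0.18·0.0575891 = 0.010366.
Normalizing constant: 0.49·0.0597648 + 0.33·0.0219104 + 0.18·0.0575891 = 0.0468812.
P(C | observation) = 0.010366 / 0.0468812 = 0.221113.

0.2211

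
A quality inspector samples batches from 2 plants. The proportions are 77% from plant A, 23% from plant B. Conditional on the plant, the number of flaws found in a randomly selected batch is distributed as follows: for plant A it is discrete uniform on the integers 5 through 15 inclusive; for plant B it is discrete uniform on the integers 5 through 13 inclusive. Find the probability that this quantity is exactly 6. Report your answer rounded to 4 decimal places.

0.0956

Conditional on each plant, P(X = 6): A: 0.0909091; B: 0.111111.
By total probability, P(X = 6) = 0.77·0.0909091 + 0.23·0.111111 = 0.0955556.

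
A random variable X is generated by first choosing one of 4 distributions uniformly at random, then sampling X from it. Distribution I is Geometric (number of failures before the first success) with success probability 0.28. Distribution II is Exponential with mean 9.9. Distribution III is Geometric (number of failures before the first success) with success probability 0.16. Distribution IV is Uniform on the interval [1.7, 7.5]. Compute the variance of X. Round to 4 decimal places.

Per component, I: μ=2.57143, E[X²]=15.7959; II: μ=9.9, E[X²]=196.02; III: μ=5.25, E[X²]=60.375; IV: μ=4.6, E[X²]=23.9633.
E[X] = 0.25·2.57143 + 0.25·9.9 + 0.25·5.25 + 0.25·4.6 = 5.58036.
E[X²] = 0.25·15.7959 + 0.25·196.02 + 0.25·60.375 + 0.25·23.9633 = 74.0386.
Var(X) = E[X²] − (E[X])² = 74.0386 − 31.1404 = 42.8982.

42.8982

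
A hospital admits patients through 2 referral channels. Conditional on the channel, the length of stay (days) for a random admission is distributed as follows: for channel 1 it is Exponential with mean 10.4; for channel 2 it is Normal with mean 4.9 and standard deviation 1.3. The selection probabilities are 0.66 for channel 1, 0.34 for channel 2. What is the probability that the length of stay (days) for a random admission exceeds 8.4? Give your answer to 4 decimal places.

Conditional on each channel, P(X > 8.4): 1: 0.445886; 2: 0.00354797.
By total probability, P(X > 8.4) = 0.66·0.445886 + 0.34·0.00354797 = 0.295491.

0.2955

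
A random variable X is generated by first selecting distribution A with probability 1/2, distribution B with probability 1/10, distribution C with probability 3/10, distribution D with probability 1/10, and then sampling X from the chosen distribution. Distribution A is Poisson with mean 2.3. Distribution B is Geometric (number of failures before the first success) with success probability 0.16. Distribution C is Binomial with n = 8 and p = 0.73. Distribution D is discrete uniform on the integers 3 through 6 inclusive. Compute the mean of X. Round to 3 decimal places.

Component means — A: 2.3; B: 5.25; C: 5.84; D: 4.5.
E[X] = 0.5·2.3 + 0.1·5.25 + 0.3·5.84 + 0.1·4.5 = 3.877.

3.877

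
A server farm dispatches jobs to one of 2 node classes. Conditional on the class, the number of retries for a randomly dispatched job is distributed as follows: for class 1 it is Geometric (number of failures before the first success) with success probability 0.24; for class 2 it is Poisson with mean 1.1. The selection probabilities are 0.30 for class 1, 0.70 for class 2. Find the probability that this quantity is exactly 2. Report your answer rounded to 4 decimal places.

0.1826

Conditional on each class, P(X = 2): 1: 0.138624; 2: 0.201387.
By total probability, P(X = 2) = 0.3·0.138624 + 0.7·0.201387 = 0.182558.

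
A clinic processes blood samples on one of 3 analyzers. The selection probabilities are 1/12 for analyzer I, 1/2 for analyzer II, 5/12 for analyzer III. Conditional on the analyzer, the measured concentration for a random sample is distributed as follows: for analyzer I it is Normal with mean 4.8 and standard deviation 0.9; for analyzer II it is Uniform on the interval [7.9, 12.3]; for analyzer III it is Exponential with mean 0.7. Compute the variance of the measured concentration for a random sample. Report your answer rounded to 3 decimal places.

21.241

Per component, I: μ=4.8, E[X²]=23.85; II: μ=10.1, E[X²]=103.623; III: μ=0.7, E[X²]=0.98.
E[X] = 0.0833333·4.8 + 0.5·10.1 + 0.416667·0.7 = 5.74167.
E[X²] = 0.0833333·23.85 + 0.5·103.623 + 0.416667·0.98 = 54.2075.
Var(X) = E[X²] − (E[X])² = 54.2075 − 32.9667 = 21.2408.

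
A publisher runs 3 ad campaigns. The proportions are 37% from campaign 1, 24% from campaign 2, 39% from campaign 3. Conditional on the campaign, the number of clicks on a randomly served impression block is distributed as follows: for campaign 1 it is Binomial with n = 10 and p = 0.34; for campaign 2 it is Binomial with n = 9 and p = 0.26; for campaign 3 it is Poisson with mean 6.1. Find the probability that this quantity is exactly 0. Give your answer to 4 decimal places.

Conditional on each campaign, P(X = 0): 1: 0.0156834; 2: 0.0665404; 3: 0.00224287.
By total probability, P(X = 0) = 0.37·0.0156834 + 0.24·0.0665404 + 0.39·0.00224287 = 0.0226473.

0.0226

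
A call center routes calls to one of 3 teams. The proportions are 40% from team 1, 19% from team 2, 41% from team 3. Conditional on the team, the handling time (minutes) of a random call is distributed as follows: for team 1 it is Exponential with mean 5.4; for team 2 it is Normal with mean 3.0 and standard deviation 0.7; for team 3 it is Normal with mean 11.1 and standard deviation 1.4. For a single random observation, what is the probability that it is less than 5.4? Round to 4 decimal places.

0.4428

Conditional on each team, P(X < 5.4): 1: 0.632121; 2: 0.999697; 3: 2.33628e-05.
By total probability, P(X < 5.4) = 0.4·0.632121 + 0.19·0.999697 + 0.41·2.33628e-05 = 0.4428.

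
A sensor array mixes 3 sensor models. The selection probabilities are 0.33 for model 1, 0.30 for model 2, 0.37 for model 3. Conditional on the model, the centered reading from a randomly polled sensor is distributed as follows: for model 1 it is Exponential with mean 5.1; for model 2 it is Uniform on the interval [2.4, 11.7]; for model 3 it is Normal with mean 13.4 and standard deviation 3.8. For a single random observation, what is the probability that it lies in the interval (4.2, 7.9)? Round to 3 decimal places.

Conditional on each model, P(4.2 < X < 7.9): 1: 0.226424; 2: 0.397849; 3: 0.0661591.
By total probability, P(4.2 < X < 7.9) = 0.33·0.226424 + 0.3·0.397849 + 0.37·0.0661591 = 0.218554.

0.219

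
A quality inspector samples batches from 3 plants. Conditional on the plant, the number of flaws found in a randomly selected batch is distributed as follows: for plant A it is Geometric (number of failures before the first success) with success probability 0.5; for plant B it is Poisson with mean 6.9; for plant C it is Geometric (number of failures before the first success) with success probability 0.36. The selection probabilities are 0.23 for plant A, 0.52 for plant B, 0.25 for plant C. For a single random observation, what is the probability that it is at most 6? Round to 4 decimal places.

Conditional on each plant, P(X ≤ 6): A: 0.992188; B: 0.464715; C: 0.95602.
By total probability, P(X ≤ 6) = 0.23·0.992188 + 0.52·0.464715 + 0.25·0.95602 = 0.70886.

0.7089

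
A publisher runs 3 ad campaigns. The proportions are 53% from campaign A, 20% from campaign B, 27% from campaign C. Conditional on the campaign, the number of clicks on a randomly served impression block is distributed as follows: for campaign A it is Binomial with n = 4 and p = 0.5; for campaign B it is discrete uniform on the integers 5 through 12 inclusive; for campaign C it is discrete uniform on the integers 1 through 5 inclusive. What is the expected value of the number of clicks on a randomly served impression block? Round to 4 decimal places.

3.5700

Component means — A: 2; B: 8.5; C: 3.
E[X] = 0.53·2 + 0.2·8.5 + 0.27·3 = 3.57.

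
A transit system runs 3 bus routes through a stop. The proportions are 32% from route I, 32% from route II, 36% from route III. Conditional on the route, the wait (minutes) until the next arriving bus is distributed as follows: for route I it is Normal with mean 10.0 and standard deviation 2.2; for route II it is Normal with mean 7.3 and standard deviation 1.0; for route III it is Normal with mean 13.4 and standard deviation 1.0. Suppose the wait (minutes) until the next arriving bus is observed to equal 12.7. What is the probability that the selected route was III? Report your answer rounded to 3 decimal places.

0.804

Likelihoods f(12.7 | ·): I: 0.0853927; II: 1.85736e-07; III: 0.312254.
Posterior ∝ prior × likelihood. Numerator for III: 0.36·0.312254 = 0.112411.
Normalizing constant: 0.32·0.0853927 + 0.32·1.85736e-07 + 0.36·0.312254 = 0.139737.
P(III | observation) = 0.112411 / 0.139737 = 0.804449.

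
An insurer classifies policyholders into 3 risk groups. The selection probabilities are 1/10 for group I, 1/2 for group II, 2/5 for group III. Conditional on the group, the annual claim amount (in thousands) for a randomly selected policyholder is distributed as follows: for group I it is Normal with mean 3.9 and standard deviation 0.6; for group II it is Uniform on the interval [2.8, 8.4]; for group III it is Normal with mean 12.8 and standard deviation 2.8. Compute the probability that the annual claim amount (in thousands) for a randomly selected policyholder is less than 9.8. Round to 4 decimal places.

Conditional on each group, P(X < 9.8): I: 1; II: 1; III: 0.141988.
By total probability, P(X < 9.8) = 0.1·1 + 0.5·1 + 0.4·0.141988 = 0.656795.

0.6568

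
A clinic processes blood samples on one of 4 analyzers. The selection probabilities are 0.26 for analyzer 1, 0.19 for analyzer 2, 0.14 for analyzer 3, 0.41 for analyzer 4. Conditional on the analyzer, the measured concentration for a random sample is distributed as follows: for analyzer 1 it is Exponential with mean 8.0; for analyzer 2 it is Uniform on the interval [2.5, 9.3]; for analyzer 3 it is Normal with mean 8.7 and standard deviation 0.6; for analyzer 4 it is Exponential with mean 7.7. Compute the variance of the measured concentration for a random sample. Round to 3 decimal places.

Per component, 1: μ=8, E[X²]=128; 2: μ=5.9, E[X²]=38.6633; 3: μ=8.7, E[X²]=76.05; 4: μ=7.7, E[X²]=118.58.
E[X] = 0.26·8 + 0.19·5.9 + 0.14·8.7 + 0.41·7.7 = 7.576.
E[X²] = 0.26·128 + 0.19·38.6633 + 0.14·76.05 + 0.41·118.58 = 99.8908.
Var(X) = E[X²] − (E[X])² = 99.8908 − 57.3958 = 42.4951.

42.495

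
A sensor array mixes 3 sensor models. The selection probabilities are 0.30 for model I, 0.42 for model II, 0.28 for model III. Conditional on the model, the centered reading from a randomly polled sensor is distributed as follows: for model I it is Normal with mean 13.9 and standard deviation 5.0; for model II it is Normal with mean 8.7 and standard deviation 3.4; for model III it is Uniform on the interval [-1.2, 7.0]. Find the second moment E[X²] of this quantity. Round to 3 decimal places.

For each component E[X²] = Var + (mean)², giving I: 218.21; II: 87.25; III: 14.0133.
Overall E[X²] = 0.3·218.21 + 0.42·87.25 + 0.28·14.0133 = 106.032.

106.032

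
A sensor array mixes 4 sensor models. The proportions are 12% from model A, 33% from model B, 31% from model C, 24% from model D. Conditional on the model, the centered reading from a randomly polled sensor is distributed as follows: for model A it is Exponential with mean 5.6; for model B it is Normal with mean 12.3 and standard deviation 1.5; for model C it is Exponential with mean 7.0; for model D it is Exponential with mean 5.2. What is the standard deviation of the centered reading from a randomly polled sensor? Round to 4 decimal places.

Per component, A: μ=5.6, E[X²]=62.72; B: μ=12.3, E[X²]=153.54; C: μ=7, E[X²]=98; D: μ=5.2, E[X²]=54.08.
E[X] = 0.12·5.6 + 0.33·12.3 + 0.31·7 + 0.24·5.2 = 8.149.
E[X²] = 0.12·62.72 + 0.33·153.54 + 0.31·98 + 0.24·54.08 = 101.554.
Var(X) = E[X²] − (E[X])² = 101.554 − 66.4062 = 35.1476.
SD(X) = √35.1476 = 5.92854.

5.9285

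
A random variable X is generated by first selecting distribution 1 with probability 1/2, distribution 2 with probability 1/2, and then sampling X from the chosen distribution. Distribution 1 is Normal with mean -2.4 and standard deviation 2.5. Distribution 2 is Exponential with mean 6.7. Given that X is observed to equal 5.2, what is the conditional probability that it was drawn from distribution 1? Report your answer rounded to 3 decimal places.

0.022

Likelihoods f(5.2 | ·): 1: 0.00157102; 2: 0.0686848.
Posterior ∝ prior × likelihood. Numerator for 1: 0.5·0.00157102 = 0.000785511.
Normalizing constant: 0.5·0.00157102 + 0.5·0.0686848 = 0.0351279.
P(1 | observation) = 0.000785511 / 0.0351279 = 0.0223614.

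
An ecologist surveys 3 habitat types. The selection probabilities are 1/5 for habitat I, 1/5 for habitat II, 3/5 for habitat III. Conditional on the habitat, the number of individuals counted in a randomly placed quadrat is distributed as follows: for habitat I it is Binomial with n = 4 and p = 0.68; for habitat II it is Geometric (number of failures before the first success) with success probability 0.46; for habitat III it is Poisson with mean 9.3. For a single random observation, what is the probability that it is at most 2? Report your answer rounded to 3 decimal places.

Conditional on each habitat, P(X ≤ 2): I: 0.383713; II: 0.842536; III: 0.00489531.
By total probability, P(X ≤ 2) = 0.2·0.383713 + 0.2·0.842536 + 0.6·0.00489531 = 0.248187.

0.248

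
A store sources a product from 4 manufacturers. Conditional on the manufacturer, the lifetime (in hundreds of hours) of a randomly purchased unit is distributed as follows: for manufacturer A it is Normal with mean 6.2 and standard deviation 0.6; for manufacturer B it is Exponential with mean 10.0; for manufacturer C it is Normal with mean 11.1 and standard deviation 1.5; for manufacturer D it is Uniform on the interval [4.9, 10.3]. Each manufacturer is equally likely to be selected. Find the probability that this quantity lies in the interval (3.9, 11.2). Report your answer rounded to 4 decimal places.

Conditional on each manufacturer, P(3.9 < X < 11.2): A: 0.999937; B: 0.350777; C: 0.526576; D: 1.
By total probability, P(3.9 < X < 11.2) = 0.25·0.999937 + 0.25·0.350777 + 0.25·0.526576 + 0.25·1 = 0.719322.

0.7193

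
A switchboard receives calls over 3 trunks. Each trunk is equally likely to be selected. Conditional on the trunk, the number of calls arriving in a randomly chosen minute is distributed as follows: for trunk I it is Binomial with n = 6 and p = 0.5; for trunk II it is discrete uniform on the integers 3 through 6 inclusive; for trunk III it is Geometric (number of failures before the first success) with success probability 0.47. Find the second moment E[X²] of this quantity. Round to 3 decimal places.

11.890

For each component E[X²] = Var + (mean)², giving I: 10.5; II: 21.5; III: 3.67089.
Overall E[X²] = 0.333333·10.5 + 0.333333·21.5 + 0.333333·3.67089 = 11.8903.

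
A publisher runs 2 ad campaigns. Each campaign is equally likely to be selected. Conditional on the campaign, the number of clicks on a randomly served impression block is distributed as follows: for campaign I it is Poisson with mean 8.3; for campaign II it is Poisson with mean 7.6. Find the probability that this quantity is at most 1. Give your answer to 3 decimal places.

Conditional on each campaign, P(X ≤ 1): I: 0.00231121; II: 0.00430388.
By total probability, P(X ≤ 1) = 0.5·0.00231121 + 0.5·0.00430388 = 0.00330754.

0.003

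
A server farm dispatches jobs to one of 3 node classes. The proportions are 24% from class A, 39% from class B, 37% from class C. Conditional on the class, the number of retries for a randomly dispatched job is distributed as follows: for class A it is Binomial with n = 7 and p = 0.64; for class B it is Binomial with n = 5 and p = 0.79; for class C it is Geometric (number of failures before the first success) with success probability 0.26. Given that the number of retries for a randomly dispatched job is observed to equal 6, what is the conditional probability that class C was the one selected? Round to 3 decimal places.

Likelihoods P(X=6 | ·): A: 0.173173; B: 0; C: 0.0426937.
Posterior ∝ prior × likelihood. Numerator for C: 0.37·0.0426937 = 0.0157967.
Normalizing constant: 0.24·0.173173 + 0.39·0 + 0.37·0.0426937 = 0.0573582.
P(C | observation) = 0.0157967 / 0.0573582 = 0.275404.

0.275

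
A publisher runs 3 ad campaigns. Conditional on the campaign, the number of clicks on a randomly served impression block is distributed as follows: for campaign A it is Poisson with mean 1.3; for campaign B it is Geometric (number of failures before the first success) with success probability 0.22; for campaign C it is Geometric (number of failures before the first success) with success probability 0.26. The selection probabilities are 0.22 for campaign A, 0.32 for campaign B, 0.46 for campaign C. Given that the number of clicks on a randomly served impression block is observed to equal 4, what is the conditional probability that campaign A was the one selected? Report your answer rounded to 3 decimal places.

0.103

Likelihoods P(X=4 | ·): A: 0.0324324; B: 0.0814331; C: 0.0779651.
Posterior ∝ prior × likelihood. Numerator for A: 0.22·0.0324324 = 0.00713513.
Normalizing constant: 0.22·0.0324324 + 0.32·0.0814331 + 0.46·0.0779651 = 0.0690577.
P(A | observation) = 0.00713513 / 0.0690577 = 0.103321.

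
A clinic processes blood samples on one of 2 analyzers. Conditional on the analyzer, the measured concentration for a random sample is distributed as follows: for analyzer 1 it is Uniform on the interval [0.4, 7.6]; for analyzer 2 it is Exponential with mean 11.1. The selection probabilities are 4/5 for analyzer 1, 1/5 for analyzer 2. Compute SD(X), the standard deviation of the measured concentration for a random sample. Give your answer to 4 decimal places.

6.0136

Per component, 1: μ=4, E[X²]=20.32; 2: μ=11.1, E[X²]=246.42.
E[X] = 0.8·4 + 0.2·11.1 = 5.42.
E[X²] = 0.8·20.32 + 0.2·246.42 = 65.54.
Var(X) = E[X²] − (E[X])² = 65.54 − 29.3764 = 36.1636.
SD(X) = √36.1636 = 6.01362.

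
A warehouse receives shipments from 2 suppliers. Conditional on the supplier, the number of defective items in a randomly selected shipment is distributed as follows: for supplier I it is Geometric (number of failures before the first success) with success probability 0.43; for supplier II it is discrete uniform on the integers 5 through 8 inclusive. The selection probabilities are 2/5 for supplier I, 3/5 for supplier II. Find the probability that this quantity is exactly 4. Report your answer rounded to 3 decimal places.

0.018

Conditional on each supplier, P(X = 4): I: 0.0453908; II: 0.
By total probability, P(X = 4) = 0.4·0.0453908 + 0.6·0 = 0.0181563.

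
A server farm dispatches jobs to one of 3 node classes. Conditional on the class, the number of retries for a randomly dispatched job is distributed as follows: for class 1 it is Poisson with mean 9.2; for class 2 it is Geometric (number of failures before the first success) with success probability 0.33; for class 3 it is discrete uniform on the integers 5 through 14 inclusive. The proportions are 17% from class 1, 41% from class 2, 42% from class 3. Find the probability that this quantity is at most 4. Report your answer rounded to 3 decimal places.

0.363

Conditional on each class, P(X ≤ 4): 1: 0.0485796; 2: 0.864987; 3: 0.
By total probability, P(X ≤ 4) = 0.17·0.0485796 + 0.41·0.864987 + 0.42·0 = 0.362903.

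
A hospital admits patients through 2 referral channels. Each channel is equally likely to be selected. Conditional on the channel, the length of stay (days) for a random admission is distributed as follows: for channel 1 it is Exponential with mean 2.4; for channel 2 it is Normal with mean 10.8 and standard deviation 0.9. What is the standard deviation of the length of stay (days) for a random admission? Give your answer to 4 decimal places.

Per component, 1: μ=2.4, E[X²]=11.52; 2: μ=10.8, E[X²]=117.45.
E[X] = 0.5·2.4 + 0.5·10.8 = 6.6.
E[X²] = 0.5·11.52 + 0.5·117.45 = 64.485.
Var(X) = E[X²] − (E[X])² = 64.485 − 43.56 = 20.925.
SD(X) = √20.925 = 4.57439.

4.5744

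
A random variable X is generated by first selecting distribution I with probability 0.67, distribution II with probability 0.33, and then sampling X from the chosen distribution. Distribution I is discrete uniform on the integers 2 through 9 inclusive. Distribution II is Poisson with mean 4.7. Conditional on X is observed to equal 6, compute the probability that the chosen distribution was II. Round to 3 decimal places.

0.349

Likelihoods P(X=6 | ·): I: 0.125; II: 0.136167.
Posterior ∝ prior × likelihood. Numerator for II: 0.33·0.136167 = 0.044935.
Normalizing constant: 0.67·0.125 + 0.33·0.136167 = 0.128685.
P(II | observation) = 0.044935 / 0.128685 = 0.349186.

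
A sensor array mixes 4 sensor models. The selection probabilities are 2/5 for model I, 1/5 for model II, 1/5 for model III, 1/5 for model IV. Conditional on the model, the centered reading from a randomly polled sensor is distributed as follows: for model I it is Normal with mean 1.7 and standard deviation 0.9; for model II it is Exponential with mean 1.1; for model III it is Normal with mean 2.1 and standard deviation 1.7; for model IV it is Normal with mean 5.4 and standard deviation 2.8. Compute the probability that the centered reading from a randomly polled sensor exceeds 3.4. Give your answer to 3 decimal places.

0.218

Conditional on each model, P(X > 3.4): I: 0.0294534; II: 0.0454606; III: 0.222223; IV: 0.762475.
By total probability, P(X > 3.4) = 0.4·0.0294534 + 0.2·0.0454606 + 0.2·0.222223 + 0.2·0.762475 = 0.217813.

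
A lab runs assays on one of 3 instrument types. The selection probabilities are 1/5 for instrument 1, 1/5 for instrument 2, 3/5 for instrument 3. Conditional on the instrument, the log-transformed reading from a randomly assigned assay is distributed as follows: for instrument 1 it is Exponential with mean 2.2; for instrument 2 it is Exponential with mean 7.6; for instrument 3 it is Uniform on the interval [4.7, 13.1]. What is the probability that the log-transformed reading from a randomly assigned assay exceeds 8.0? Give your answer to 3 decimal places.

Conditional on each instrument, P(X > 8.0): 1: 0.026348; 2: 0.349018; 3: 0.607143.
By total probability, P(X > 8.0) = 0.2·0.026348 + 0.2·0.349018 + 0.6·0.607143 = 0.439359.

0.439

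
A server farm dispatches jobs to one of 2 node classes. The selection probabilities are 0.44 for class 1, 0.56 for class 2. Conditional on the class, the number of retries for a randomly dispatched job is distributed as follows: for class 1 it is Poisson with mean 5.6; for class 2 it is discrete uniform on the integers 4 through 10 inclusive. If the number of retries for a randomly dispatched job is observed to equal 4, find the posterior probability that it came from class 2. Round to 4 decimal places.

Likelihoods P(X=4 | ·): 1: 0.151528; 2: 0.142857.
Posterior ∝ prior × likelihood. Numerator for 2: 0.56·0.142857 = 0.08.
Normalizing constant: 0.44·0.151528 + 0.56·0.142857 = 0.146672.
P(2 | observation) = 0.08 / 0.146672 = 0.545434.

0.5454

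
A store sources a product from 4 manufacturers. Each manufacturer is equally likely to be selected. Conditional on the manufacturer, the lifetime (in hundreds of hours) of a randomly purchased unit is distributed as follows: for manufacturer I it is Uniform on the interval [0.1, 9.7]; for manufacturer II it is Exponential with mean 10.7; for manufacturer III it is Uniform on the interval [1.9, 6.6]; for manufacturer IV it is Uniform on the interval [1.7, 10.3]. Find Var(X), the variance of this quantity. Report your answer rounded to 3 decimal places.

38.920

Per component, I: μ=4.9, E[X²]=31.69; II: μ=10.7, E[X²]=228.98; III: μ=4.25, E[X²]=19.9033; IV: μ=6, E[X²]=42.1633.
E[X] = 0.25·4.9 + 0.25·10.7 + 0.25·4.25 + 0.25·6 = 6.4625.
E[X²] = 0.25·31.69 + 0.25·228.98 + 0.25·19.9033 + 0.25·42.1633 = 80.6842.
Var(X) = E[X²] − (E[X])² = 80.6842 − 41.7639 = 38.9203.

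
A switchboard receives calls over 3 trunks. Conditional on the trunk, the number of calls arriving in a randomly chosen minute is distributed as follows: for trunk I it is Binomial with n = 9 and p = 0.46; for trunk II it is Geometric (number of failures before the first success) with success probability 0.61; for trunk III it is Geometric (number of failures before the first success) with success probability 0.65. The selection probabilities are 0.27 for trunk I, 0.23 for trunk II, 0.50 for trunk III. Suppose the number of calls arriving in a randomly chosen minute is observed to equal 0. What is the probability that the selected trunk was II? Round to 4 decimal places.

Likelihoods P(X=0 | ·): I: 0.00390431; II: 0.61; III: 0.65.
Posterior ∝ prior × likelihood. Numerator for II: 0.23·0.61 = 0.1403.
Normalizing constant: 0.27·0.00390431 + 0.23·0.61 + 0.5·0.65 = 0.466354.
P(II | observation) = 0.1403 / 0.466354 = 0.300844.

0.3008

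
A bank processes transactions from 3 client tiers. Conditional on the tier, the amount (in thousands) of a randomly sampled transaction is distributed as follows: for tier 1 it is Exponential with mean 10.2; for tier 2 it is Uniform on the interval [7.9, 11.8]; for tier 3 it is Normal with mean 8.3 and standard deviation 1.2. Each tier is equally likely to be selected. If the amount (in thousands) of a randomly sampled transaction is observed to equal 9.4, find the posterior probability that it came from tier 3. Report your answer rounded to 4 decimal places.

0.4251

Likelihoods f(9.4 | ·): 1: 0.0390093; 2: 0.25641; 3: 0.218406.
Posterior ∝ prior × likelihood. Numerator for 3: 0.333333·0.218406 = 0.072802.
Normalizing constant: 0.333333·0.0390093 + 0.333333·0.25641 + 0.333333·0.218406 = 0.171275.
P(3 | observation) = 0.072802 / 0.171275 = 0.425059.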